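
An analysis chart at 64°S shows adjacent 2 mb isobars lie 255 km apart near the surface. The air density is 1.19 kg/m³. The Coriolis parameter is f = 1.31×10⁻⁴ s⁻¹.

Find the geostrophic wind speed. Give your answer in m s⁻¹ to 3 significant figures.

Pressure gradient: |∂P/∂n| = 200 Pa / 255000 m = 7.84×10⁻⁴ Pa/m
Geostrophic balance (pressure-gradient force = Coriolis force):
V_g = (1/(fρ)) |∂P/∂n| = 7.84×10⁻⁴ / (1.31×10⁻⁴ × 1.19) = 5.03 m/s

5.03 m s⁻¹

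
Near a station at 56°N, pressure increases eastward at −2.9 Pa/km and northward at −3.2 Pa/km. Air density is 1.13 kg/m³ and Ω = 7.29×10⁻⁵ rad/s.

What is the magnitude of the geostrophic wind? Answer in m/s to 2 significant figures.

32 m/s

Coriolis parameter at 56°N:
f = 2Ω sin φ = 2 × 7.29×10⁻⁵ × sin 56° = 1.21×10⁻⁴ s⁻¹
Component geostrophic relations (x east, y north):
u_g = −(1/(fρ)) ∂P/∂y,  v_g = (1/(fρ)) ∂P/∂x
u_g = −(−3.2×10⁻³)/(1.21×10⁻⁴ × 1.13) = 23.4 m/s;  v_g = (−2.9×10⁻³)/(1.21×10⁻⁴ × 1.13) = −21.2 m/s
|V_g| = √(u_g² + v_g²) = 31.6 m/s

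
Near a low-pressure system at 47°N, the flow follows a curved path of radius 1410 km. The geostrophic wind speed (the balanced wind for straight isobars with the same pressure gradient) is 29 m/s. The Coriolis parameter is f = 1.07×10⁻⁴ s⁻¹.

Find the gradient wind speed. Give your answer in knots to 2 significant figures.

48 knots

Around a low, centrifugal force acts outward with Coriolis, so pressure-gradient force balances both:
(1/ρ)|∂P/∂n| = fV + V²/R  →  V² + fR·V − fR·V_g = 0
With fR = 1.07×10⁻⁴ × 1410×10³ m = 151 m/s:
V = [−fR + √((fR)² + 4 fR V_g)]/2 = [−151 + √(151² + 4×151×29)]/2 = 24.9 m/s
Subgeostrophic (V < V_g = 29 m/s), as expected around a low.
Converting: 24.9 m/s × 1.944 = 48 knots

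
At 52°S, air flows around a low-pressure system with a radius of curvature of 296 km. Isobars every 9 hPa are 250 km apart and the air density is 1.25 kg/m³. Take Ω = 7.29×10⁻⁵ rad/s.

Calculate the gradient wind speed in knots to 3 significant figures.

32.6 knots

Coriolis parameter at 52°S:
f = 2Ω sin φ = 2 × 7.29×10⁻⁵ × sin 52° = 1.15×10⁻⁴ s⁻¹
Pressure gradient: |∂P/∂n| = 900 Pa / 250000 m = 3.60×10⁻³ Pa/m
Geostrophic speed: V_g = |∂P/∂n|/(fρ) = 3.60×10⁻³/(1.15×10⁻⁴ × 1.25) = 25.1 m/s
Around a low, centrifugal force acts outward with Coriolis, so pressure-gradient force balances both:
(1/ρ)|∂P/∂n| = fV + V²/R  →  V² + fR·V − fR·V_g = 0
With fR = 1.15×10⁻⁴ × 296×10³ m = 34.0 m/s:
V = [−fR + √((fR)² + 4 fR V_g)]/2 = [−34.0 + √(34.0² + 4×34.0×25.1)]/2 = 16.8 m/s
Subgeostrophic (V < V_g = 25.1 m/s), as expected around a low.
Converting: 16.8 m/s × 1.944 = 32.6 knots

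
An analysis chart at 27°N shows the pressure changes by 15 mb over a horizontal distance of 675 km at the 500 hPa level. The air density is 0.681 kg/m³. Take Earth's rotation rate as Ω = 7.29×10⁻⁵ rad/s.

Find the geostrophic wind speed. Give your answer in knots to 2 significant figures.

96 knots

Coriolis parameter at 27°N:
f = 2Ω sin φ = 2 × 7.29×10⁻⁵ × sin 27° = 6.62×10⁻⁵ s⁻¹
Pressure gradient: |∂P/∂n| = 1500 Pa / 675000 m = 2.22×10⁻³ Pa/m
Geostrophic balance (pressure-gradient force = Coriolis force):
V_g = (1/(fρ)) |∂P/∂n| = 2.22×10⁻³ / (6.62×10⁻⁵ × 0.681) = 49.3 m/s
Converting: 49.3 m/s × 1.944 = 96 knots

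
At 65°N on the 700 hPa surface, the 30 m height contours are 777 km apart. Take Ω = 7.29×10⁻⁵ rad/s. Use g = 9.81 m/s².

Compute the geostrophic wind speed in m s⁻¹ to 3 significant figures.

Coriolis parameter at 65°N:
f = 2Ω sin φ = 2 × 7.29×10⁻⁵ × sin 65° = 1.32×10⁻⁴ s⁻¹
Height gradient: |∂Z/∂n| = 30 m / 777000 m = 3.86×10⁻⁵
On a pressure surface, geostrophic balance gives V_g = (g/f)|∂Z/∂n|:
V_g = 9.81 × 3.86×10⁻⁵ / 1.32×10⁻⁴ = 2.87 m/s

2.87 m s⁻¹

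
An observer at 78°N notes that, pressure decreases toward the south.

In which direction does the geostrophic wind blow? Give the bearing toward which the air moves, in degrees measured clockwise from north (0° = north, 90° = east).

The pressure-gradient force points toward the south (bearing 180°).
Geostrophic balance: in the Northern Hemisphere the Coriolis force deflects motion to the right, so the geostrophic wind blows 90° to the right of the pressure-gradient force (low pressure on the left).
Rotating 180° by 90° clockwise gives 270° — the wind blows toward the west.

270°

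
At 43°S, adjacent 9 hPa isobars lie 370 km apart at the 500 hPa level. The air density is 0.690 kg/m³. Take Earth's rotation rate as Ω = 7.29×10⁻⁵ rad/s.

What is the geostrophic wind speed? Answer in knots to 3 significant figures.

Coriolis parameter at 43°S:
f = 2Ω sin φ = 2 × 7.29×10⁻⁵ × sin 43° = 9.94×10⁻⁵ s⁻¹
Pressure gradient: |∂P/∂n| = 900 Pa / 370000 m = 2.43×10⁻³ Pa/m
Geostrophic balance (pressure-gradient force = Coriolis force):
V_g = (1/(fρ)) |∂P/∂n| = 2.43×10⁻³ / (9.94×10⁻⁵ × 0.690) = 35.5 m/s
Converting: 35.5 m/s × 1.944 = 68.9 knots

68.9 knots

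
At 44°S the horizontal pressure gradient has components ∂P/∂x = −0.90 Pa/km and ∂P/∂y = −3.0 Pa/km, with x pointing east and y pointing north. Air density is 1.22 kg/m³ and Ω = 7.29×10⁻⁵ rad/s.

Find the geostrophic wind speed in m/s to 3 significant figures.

25.3 m/s

Coriolis parameter at 44°S:
f = 2Ω sin φ = 2 × 7.29×10⁻⁵ × sin 44° = 1.01×10⁻⁴ s⁻¹
In the Southern Hemisphere f is negative: f = −1.01×10⁻⁴ s⁻¹.
Component geostrophic relations (x east, y north):
u_g = −(1/(fρ)) ∂P/∂y,  v_g = (1/(fρ)) ∂P/∂x
u_g = −(−3.0×10⁻³)/(−1.01×10⁻⁴ × 1.22) = −24.3 m/s;  v_g = (−0.90×10⁻³)/(−1.01×10⁻⁴ × 1.22) = 7.28 m/s
|V_g| = √(u_g² + v_g²) = 25.3 m/s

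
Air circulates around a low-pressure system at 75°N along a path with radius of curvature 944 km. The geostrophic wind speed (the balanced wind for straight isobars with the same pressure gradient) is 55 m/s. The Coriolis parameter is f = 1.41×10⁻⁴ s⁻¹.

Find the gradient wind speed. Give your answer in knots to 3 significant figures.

Around a low, centrifugal force acts outward with Coriolis, so pressure-gradient force balances both:
(1/ρ)|∂P/∂n| = fV + V²/R  →  V² + fR·V − fR·V_g = 0
With fR = 1.41×10⁻⁴ × 944×10³ m = 133 m/s:
V = [−fR + √((fR)² + 4 fR V_g)]/2 = [−133 + √(133² + 4×133×55)]/2 = 41.8 m/s
Subgeostrophic (V < V_g = 55 m/s), as expected around a low.
Converting: 41.8 m/s × 1.944 = 81.3 knots

81.3 knots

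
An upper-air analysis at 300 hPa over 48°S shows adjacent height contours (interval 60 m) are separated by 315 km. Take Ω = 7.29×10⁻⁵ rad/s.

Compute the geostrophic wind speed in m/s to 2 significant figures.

17 m/s

Coriolis parameter at 48°S:
f = 2Ω sin φ = 2 × 7.29×10⁻⁵ × sin 48° = 1.08×10⁻⁴ s⁻¹
Height gradient: |∂Z/∂n| = 60 m / 315000 m = 1.90×10⁻⁴
On a pressure surface, geostrophic balance gives V_g = (g/f)|∂Z/∂n|:
V_g = 9.81 × 1.90×10⁻⁴ / 1.08×10⁻⁴ = 17.2 m/s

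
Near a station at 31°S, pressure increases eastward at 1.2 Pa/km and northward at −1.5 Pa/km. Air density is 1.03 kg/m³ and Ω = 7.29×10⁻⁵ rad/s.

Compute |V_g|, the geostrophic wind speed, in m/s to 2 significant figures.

Coriolis parameter at 31°S:
f = 2Ω sin φ = 2 × 7.29×10⁻⁵ × sin 31° = 7.51×10⁻⁵ s⁻¹
In the Southern Hemisphere f is negative: f = −7.51×10⁻⁵ s⁻¹.
Component geostrophic relations (x east, y north):
u_g = −(1/(fρ)) ∂P/∂y,  v_g = (1/(fρ)) ∂P/∂x
u_g = −(−1.5×10⁻³)/(−7.51×10⁻⁵ × 1.03) = −19.4 m/s;  v_g = (1.2×10⁻³)/(−7.51×10⁻⁵ × 1.03) = −15.5 m/s
|V_g| = √(u_g² + v_g²) = 24.8 m/s

25 m/s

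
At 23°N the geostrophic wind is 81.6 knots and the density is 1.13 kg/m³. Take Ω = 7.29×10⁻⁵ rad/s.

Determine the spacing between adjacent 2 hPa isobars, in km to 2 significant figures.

Coriolis parameter at 23°N:
f = 2Ω sin φ = 2 × 7.29×10⁻⁵ × sin 23° = 5.70×10⁻⁵ s⁻¹
Wind speed in SI: 81.6 knots = 42.0 m/s
Geostrophic balance rearranged: |∂P/∂n| = f ρ V_g
|∂P/∂n| = 5.70×10⁻⁵ × 1.13 × 42.0 = 2.70×10⁻³ Pa/m
Isobar spacing: Δn = ΔP/|∂P/∂n| = 200 Pa / 2.70×10⁻³ Pa/m = 74010 m ≈ 74 km

74 km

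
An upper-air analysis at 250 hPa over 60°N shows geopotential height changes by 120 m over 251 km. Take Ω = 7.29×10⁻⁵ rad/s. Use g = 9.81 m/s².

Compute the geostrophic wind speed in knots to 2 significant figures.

72 knots

Coriolis parameter at 60°N:
f = 2Ω sin φ = 2 × 7.29×10⁻⁵ × sin 60° = 1.26×10⁻⁴ s⁻¹
Height gradient: |∂Z/∂n| = 120 m / 251000 m = 4.78×10⁻⁴
On a pressure surface, geostrophic balance gives V_g = (g/f)|∂Z/∂n|:
V_g = 9.81 × 4.78×10⁻⁴ / 1.26×10⁻⁴ = 37.1 m/s
Converting: 37.1 m/s × 1.944 = 72 knots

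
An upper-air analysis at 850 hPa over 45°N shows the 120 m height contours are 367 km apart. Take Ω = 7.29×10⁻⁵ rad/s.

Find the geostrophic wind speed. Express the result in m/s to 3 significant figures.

31.1 m/s

Coriolis parameter at 45°N:
f = 2Ω sin φ = 2 × 7.29×10⁻⁵ × sin 45° = 1.03×10⁻⁴ s⁻¹
Height gradient: |∂Z/∂n| = 120 m / 367000 m = 3.27×10⁻⁴
On a pressure surface, geostrophic balance gives V_g = (g/f)|∂Z/∂n|:
V_g = 9.81 × 3.27×10⁻⁴ / 1.03×10⁻⁴ = 31.1 m/s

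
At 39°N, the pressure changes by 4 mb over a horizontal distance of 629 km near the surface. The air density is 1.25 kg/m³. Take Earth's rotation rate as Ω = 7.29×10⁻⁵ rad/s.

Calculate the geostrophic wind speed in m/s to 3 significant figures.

Coriolis parameter at 39°N:
f = 2Ω sin φ = 2 × 7.29×10⁻⁵ × sin 39° = 9.18×10⁻⁵ s⁻¹
Pressure gradient: |∂P/∂n| = 400 Pa / 629000 m = 6.36×10⁻⁴ Pa/m
Geostrophic balance (pressure-gradient force = Coriolis force):
V_g = (1/(fρ)) |∂P/∂n| = 6.36×10⁻⁴ / (9.18×10⁻⁵ × 1.25) = 5.54 m/s

5.54 m/s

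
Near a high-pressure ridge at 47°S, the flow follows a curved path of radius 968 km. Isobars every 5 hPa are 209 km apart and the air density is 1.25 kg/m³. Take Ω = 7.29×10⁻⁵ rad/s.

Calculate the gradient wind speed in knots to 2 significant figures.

Coriolis parameter at 47°S:
f = 2Ω sin φ = 2 × 7.29×10⁻⁵ × sin 47° = 1.07×10⁻⁴ s⁻¹
Pressure gradient: |∂P/∂n| = 500 Pa / 209000 m = 2.39×10⁻³ Pa/m
Geostrophic speed: V_g = |∂P/∂n|/(fρ) = 2.39×10⁻³/(1.07×10⁻⁴ × 1.25) = 17.9 m/s
Around a high, pressure-gradient force acts outward with centrifugal, so Coriolis balances both:
fV = (1/ρ)|∂P/∂n| + V²/R  →  V² − fR·V + fR·V_g = 0
With fR = 1.07×10⁻⁴ × 968×10³ m = 103 m/s:
V = [fR − √((fR)² − 4 fR V_g)]/2 = [103 − √(103² − 4×103×17.9)]/2 = 23.1 m/s
Supergeostrophic (V > V_g = 17.9 m/s), as expected around a high.
Converting: 23.1 m/s × 1.944 = 45 knots

45 knots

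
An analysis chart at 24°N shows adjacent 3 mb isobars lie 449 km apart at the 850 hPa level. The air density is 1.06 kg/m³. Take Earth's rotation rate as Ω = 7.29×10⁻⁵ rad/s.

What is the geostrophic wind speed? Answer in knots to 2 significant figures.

Coriolis parameter at 24°N:
f = 2Ω sin φ = 2 × 7.29×10⁻⁵ × sin 24° = 5.93×10⁻⁵ s⁻¹
Pressure gradient: |∂P/∂n| = 300 Pa / 449000 m = 6.68×10⁻⁴ Pa/m
Geostrophic balance (pressure-gradient force = Coriolis force):
V_g = (1/(fρ)) |∂P/∂n| = 6.68×10⁻⁴ / (5.93×10⁻⁵ × 1.06) = 10.6 m/s
Converting: 10.6 m/s × 1.944 = 21 knots

21 knots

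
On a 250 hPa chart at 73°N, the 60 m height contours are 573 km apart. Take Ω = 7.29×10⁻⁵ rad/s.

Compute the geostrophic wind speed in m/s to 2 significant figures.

Coriolis parameter at 73°N:
f = 2Ω sin φ = 2 × 7.29×10⁻⁵ × sin 73° = 1.39×10⁻⁴ s⁻¹
Height gradient: |∂Z/∂n| = 60 m / 573000 m = 1.05×10⁻⁴
On a pressure surface, geostrophic balance gives V_g = (g/f)|∂Z/∂n|:
V_g = 9.81 × 1.05×10⁻⁴ / 1.39×10⁻⁴ = 7.37 m/s

7.4 m/s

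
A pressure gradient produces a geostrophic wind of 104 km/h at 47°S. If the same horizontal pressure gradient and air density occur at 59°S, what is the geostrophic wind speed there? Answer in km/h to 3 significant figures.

With the same pressure gradient and density, V_g ∝ 1/f ∝ 1/sin φ.
V₂ = V₁ · sin φ₁ / sin φ₂ = 104 × sin 47° / sin 59°
V₂ = 104 × 0.7314/0.8572 = 88.7 km/h

88.7 km/h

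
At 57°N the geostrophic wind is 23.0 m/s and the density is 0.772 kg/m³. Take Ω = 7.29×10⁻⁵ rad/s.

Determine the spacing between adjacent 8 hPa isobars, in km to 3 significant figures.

368 km

Coriolis parameter at 57°N:
f = 2Ω sin φ = 2 × 7.29×10⁻⁵ × sin 57° = 1.22×10⁻⁴ s⁻¹
Geostrophic balance rearranged: |∂P/∂n| = f ρ V_g
|∂P/∂n| = 1.22×10⁻⁴ × 0.772 × 23.0 = 2.17×10⁻³ Pa/m
Isobar spacing: Δn = ΔP/|∂P/∂n| = 800 Pa / 2.17×10⁻³ Pa/m = 368465 m ≈ 368 km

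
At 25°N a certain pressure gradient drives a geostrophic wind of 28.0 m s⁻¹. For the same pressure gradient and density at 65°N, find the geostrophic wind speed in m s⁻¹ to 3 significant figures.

With the same pressure gradient and density, V_g ∝ 1/f ∝ 1/sin φ.
V₂ = V₁ · sin φ₁ / sin φ₂ = 28.0 × sin 25° / sin 65°
V₂ = 28.0 × 0.4226/0.9063 = 13.1 m s⁻¹

13.1 m s⁻¹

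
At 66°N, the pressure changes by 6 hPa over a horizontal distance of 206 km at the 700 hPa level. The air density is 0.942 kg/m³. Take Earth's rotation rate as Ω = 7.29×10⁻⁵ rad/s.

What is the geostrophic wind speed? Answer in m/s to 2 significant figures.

23 m/s

Coriolis parameter at 66°N:
f = 2Ω sin φ = 2 × 7.29×10⁻⁵ × sin 66° = 1.33×10⁻⁴ s⁻¹
Pressure gradient: |∂P/∂n| = 600 Pa / 206000 m = 2.91×10⁻³ Pa/m
Geostrophic balance (pressure-gradient force = Coriolis force):
V_g = (1/(fρ)) |∂P/∂n| = 2.91×10⁻³ / (1.33×10⁻⁴ × 0.942) = 23.2 m/s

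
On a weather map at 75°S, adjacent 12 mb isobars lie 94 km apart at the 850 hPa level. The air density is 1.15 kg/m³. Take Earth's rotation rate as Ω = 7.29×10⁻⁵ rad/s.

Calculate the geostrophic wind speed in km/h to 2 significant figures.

Coriolis parameter at 75°S:
f = 2Ω sin φ = 2 × 7.29×10⁻⁵ × sin 75° = 1.41×10⁻⁴ s⁻¹
Pressure gradient: |∂P/∂n| = 1200 Pa / 94000 m = 1.28×10⁻² Pa/m
Geostrophic balance (pressure-gradient force = Coriolis force):
V_g = (1/(fρ)) |∂P/∂n| = 1.28×10⁻² / (1.41×10⁻⁴ × 1.15) = 78.8 m/s
Converting: 78.8 m/s × 3.6 = 280 km/h

280 km/h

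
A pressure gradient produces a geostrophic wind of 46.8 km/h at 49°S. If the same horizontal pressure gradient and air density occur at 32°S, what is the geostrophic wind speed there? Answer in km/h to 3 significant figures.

With the same pressure gradient and density, V_g ∝ 1/f ∝ 1/sin φ.
V₂ = V₁ · sin φ₁ / sin φ₂ = 46.8 × sin 49° / sin 32°
V₂ = 46.8 × 0.7547/0.5299 = 66.7 km/h

66.7 km/h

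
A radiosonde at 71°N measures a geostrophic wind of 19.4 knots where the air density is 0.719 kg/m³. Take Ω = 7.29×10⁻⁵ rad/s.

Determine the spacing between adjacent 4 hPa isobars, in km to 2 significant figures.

400 km

Coriolis parameter at 71°N:
f = 2Ω sin φ = 2 × 7.29×10⁻⁵ × sin 71° = 1.38×10⁻⁴ s⁻¹
Wind speed in SI: 19.4 knots = 9.98 m/s
Geostrophic balance rearranged: |∂P/∂n| = f ρ V_g
|∂P/∂n| = 1.38×10⁻⁴ × 0.719 × 9.98 = 9.89×10⁻⁴ Pa/m
Isobar spacing: Δn = ΔP/|∂P/∂n| = 400 Pa / 9.89×10⁻⁴ Pa/m = 404356 m ≈ 400 km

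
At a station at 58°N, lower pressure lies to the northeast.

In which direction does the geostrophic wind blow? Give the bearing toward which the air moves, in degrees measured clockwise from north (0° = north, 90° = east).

135°

The pressure-gradient force points toward the northeast (bearing 045°).
Geostrophic balance: in the Northern Hemisphere the Coriolis force deflects motion to the right, so the geostrophic wind blows 90° to the right of the pressure-gradient force (low pressure on the left).
Rotating 045° by 90° clockwise gives 135° — the wind blows toward the southeast.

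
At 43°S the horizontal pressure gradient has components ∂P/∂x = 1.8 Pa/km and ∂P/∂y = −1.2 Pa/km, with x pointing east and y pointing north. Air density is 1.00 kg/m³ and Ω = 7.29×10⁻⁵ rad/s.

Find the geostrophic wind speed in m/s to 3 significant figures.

Coriolis parameter at 43°S:
f = 2Ω sin φ = 2 × 7.29×10⁻⁵ × sin 43° = 9.94×10⁻⁵ s⁻¹
In the Southern Hemisphere f is negative: f = −9.94×10⁻⁵ s⁻¹.
Component geostrophic relations (x east, y north):
u_g = −(1/(fρ)) ∂P/∂y,  v_g = (1/(fρ)) ∂P/∂x
u_g = −(−1.2×10⁻³)/(−9.94×10⁻⁵ × 1.00) = −12.1 m/s;  v_g = (1.8×10⁻³)/(−9.94×10⁻⁵ × 1.00) = −18.1 m/s
|V_g| = √(u_g² + v_g²) = 21.8 m/s

21.8 m/s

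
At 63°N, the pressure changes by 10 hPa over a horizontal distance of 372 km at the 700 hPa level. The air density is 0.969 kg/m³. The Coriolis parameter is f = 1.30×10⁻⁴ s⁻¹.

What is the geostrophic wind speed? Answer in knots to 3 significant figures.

Pressure gradient: |∂P/∂n| = 1000 Pa / 372000 m = 2.69×10⁻³ Pa/m
Geostrophic balance (pressure-gradient force = Coriolis force):
V_g = (1/(fρ)) |∂P/∂n| = 2.69×10⁻³ / (1.30×10⁻⁴ × 0.969) = 21.3 m/s
Converting: 21.3 m/s × 1.944 = 41.5 knots

41.5 knots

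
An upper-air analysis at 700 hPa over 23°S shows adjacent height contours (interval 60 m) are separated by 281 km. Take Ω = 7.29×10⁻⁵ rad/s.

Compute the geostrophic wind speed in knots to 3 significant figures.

71.5 knots

Coriolis parameter at 23°S:
f = 2Ω sin φ = 2 × 7.29×10⁻⁵ × sin 23° = 5.70×10⁻⁵ s⁻¹
Height gradient: |∂Z/∂n| = 60 m / 281000 m = 2.14×10⁻⁴
On a pressure surface, geostrophic balance gives V_g = (g/f)|∂Z/∂n|:
V_g = 9.81 × 2.14×10⁻⁴ / 5.70×10⁻⁵ = 36.8 m/s
Converting: 36.8 m/s × 1.944 = 71.5 knots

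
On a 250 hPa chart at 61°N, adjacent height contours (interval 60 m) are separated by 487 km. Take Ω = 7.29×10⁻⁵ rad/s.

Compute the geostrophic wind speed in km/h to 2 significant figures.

34 km/h

Coriolis parameter at 61°N:
f = 2Ω sin φ = 2 × 7.29×10⁻⁵ × sin 61° = 1.28×10⁻⁴ s⁻¹
Height gradient: |∂Z/∂n| = 60 m / 487000 m = 1.23×10⁻⁴
On a pressure surface, geostrophic balance gives V_g = (g/f)|∂Z/∂n|:
V_g = 9.81 × 1.23×10⁻⁴ / 1.28×10⁻⁴ = 9.48 m/s
Converting: 9.48 m/s × 3.6 = 34 km/h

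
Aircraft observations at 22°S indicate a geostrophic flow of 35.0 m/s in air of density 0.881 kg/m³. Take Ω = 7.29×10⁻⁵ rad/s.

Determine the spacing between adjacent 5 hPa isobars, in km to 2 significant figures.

Coriolis parameter at 22°S:
f = 2Ω sin φ = 2 × 7.29×10⁻⁵ × sin 22° = 5.46×10⁻⁵ s⁻¹
Geostrophic balance rearranged: |∂P/∂n| = f ρ V_g
|∂P/∂n| = 5.46×10⁻⁵ × 0.881 × 35.0 = 1.68×10⁻³ Pa/m
Isobar spacing: Δn = ΔP/|∂P/∂n| = 500 Pa / 1.68×10⁻³ Pa/m = 296888 m ≈ 300 km

300 km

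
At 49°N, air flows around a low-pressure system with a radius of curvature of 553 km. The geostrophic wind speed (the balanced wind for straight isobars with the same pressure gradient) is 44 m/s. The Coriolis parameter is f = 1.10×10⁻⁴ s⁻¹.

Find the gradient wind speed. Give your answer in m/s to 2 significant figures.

Around a low, centrifugal force acts outward with Coriolis, so pressure-gradient force balances both:
(1/ρ)|∂P/∂n| = fV + V²/R  →  V² + fR·V − fR·V_g = 0
With fR = 1.10×10⁻⁴ × 553×10³ m = 60.8 m/s:
V = [−fR + √((fR)² + 4 fR V_g)]/2 = [−60.8 + √(60.8² + 4×60.8×44)]/2 = 29.6 m/s
Subgeostrophic (V < V_g = 44 m/s), as expected around a low.

30 m/s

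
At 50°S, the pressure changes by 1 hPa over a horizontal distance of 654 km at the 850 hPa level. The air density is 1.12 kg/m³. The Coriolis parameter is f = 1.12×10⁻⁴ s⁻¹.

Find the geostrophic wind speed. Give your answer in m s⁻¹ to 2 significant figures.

1.2 m s⁻¹

Pressure gradient: |∂P/∂n| = 100 Pa / 654000 m = 1.53×10⁻⁴ Pa/m
Geostrophic balance (pressure-gradient force = Coriolis force):
V_g = (1/(fρ)) |∂P/∂n| = 1.53×10⁻⁴ / (1.12×10⁻⁴ × 1.12) = 1.22 m/s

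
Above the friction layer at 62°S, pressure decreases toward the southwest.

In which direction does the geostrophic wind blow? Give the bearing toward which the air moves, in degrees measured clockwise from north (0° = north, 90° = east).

The pressure-gradient force points toward the southwest (bearing 225°).
Geostrophic balance: in the Southern Hemisphere the Coriolis force deflects motion to the left, so the geostrophic wind blows 90° to the left of the pressure-gradient force (low pressure on the right).
Rotating 225° by 90° counterclockwise gives 135° — the wind blows toward the southeast.

135°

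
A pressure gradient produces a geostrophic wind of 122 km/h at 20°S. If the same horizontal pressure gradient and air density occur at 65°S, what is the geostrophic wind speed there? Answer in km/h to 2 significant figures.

With the same pressure gradient and density, V_g ∝ 1/f ∝ 1/sin φ.
V₂ = V₁ · sin φ₁ / sin φ₂ = 122 × sin 20° / sin 65°
V₂ = 122 × 0.3420/0.9063 = 46 km/h

46 km/h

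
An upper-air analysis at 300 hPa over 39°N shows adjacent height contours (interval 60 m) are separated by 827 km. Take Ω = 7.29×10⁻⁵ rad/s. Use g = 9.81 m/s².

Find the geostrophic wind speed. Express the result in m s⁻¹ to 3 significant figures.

Coriolis parameter at 39°N:
f = 2Ω sin φ = 2 × 7.29×10⁻⁵ × sin 39° = 9.18×10⁻⁵ s⁻¹
Height gradient: |∂Z/∂n| = 60 m / 827000 m = 7.26×10⁻⁵
On a pressure surface, geostrophic balance gives V_g = (g/f)|∂Z/∂n|:
V_g = 9.81 × 7.26×10⁻⁵ / 9.18×10⁻⁵ = 7.76 m/s

7.76 m s⁻¹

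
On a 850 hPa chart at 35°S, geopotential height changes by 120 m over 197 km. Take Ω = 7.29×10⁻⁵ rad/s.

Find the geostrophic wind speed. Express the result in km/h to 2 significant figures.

Coriolis parameter at 35°S:
f = 2Ω sin φ = 2 × 7.29×10⁻⁵ × sin 35° = 8.36×10⁻⁵ s⁻¹
Height gradient: |∂Z/∂n| = 120 m / 197000 m = 6.09×10⁻⁴
On a pressure surface, geostrophic balance gives V_g = (g/f)|∂Z/∂n|:
V_g = 9.81 × 6.09×10⁻⁴ / 8.36×10⁻⁵ = 71.5 m/s
Converting: 71.5 m/s × 3.6 = 260 km/h

260 km/h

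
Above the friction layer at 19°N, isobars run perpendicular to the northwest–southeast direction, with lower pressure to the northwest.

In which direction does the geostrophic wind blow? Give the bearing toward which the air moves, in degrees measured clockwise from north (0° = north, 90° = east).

045°

The pressure-gradient force points toward the northwest (bearing 315°).
Geostrophic balance: in the Northern Hemisphere the Coriolis force deflects motion to the right, so the geostrophic wind blows 90° to the right of the pressure-gradient force (low pressure on the left).
Rotating 315° by 90° clockwise gives 045° — the wind blows toward the northeast.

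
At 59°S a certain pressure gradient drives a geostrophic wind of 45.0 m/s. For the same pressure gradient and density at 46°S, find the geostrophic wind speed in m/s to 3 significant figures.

53.6 m/s

With the same pressure gradient and density, V_g ∝ 1/f ∝ 1/sin φ.
V₂ = V₁ · sin φ₁ / sin φ₂ = 45.0 × sin 59° / sin 46°
V₂ = 45.0 × 0.8572/0.7193 = 53.6 m/s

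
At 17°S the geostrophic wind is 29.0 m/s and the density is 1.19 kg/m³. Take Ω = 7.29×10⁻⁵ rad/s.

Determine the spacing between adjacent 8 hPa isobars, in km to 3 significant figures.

544 km

Coriolis parameter at 17°S:
f = 2Ω sin φ = 2 × 7.29×10⁻⁵ × sin 17° = 4.26×10⁻⁵ s⁻¹
Geostrophic balance rearranged: |∂P/∂n| = f ρ V_g
|∂P/∂n| = 4.26×10⁻⁵ × 1.19 × 29.0 = 1.47×10⁻³ Pa/m
Isobar spacing: Δn = ΔP/|∂P/∂n| = 800 Pa / 1.47×10⁻³ Pa/m = 543816 m ≈ 544 km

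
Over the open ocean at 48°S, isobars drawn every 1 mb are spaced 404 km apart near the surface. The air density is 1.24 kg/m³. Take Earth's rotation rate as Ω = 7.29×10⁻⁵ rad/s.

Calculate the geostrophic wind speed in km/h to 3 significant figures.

6.63 km/h

Coriolis parameter at 48°S:
f = 2Ω sin φ = 2 × 7.29×10⁻⁵ × sin 48° = 1.08×10⁻⁴ s⁻¹
Pressure gradient: |∂P/∂n| = 100 Pa / 404000 m = 2.48×10⁻⁴ Pa/m
Geostrophic balance (pressure-gradient force = Coriolis force):
V_g = (1/(fρ)) |∂P/∂n| = 2.48×10⁻⁴ / (1.08×10⁻⁴ × 1.24) = 1.84 m/s
Converting: 1.84 m/s × 3.6 = 6.63 km/h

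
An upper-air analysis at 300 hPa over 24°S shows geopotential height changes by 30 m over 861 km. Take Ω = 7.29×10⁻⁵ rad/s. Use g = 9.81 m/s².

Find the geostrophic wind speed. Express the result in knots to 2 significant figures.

11 knots

Coriolis parameter at 24°S:
f = 2Ω sin φ = 2 × 7.29×10⁻⁵ × sin 24° = 5.93×10⁻⁵ s⁻¹
Height gradient: |∂Z/∂n| = 30 m / 861000 m = 3.48×10⁻⁵
On a pressure surface, geostrophic balance gives V_g = (g/f)|∂Z/∂n|:
V_g = 9.81 × 3.48×10⁻⁵ / 5.93×10⁻⁵ = 5.76 m/s
Converting: 5.76 m/s × 1.944 = 11 knots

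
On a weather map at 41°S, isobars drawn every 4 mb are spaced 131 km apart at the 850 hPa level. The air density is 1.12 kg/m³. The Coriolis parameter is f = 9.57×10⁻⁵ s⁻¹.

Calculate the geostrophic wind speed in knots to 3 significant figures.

55.4 knots

Pressure gradient: |∂P/∂n| = 400 Pa / 131000 m = 3.05×10⁻³ Pa/m
Geostrophic balance (pressure-gradient force = Coriolis force):
V_g = (1/(fρ)) |∂P/∂n| = 3.05×10⁻³ / (9.57×10⁻⁵ × 1.12) = 28.5 m/s
Converting: 28.5 m/s × 1.944 = 55.4 knots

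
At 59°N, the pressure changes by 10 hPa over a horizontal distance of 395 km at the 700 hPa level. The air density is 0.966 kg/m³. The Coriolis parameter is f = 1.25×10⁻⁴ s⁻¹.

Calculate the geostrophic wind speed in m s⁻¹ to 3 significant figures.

21.0 m s⁻¹

Pressure gradient: |∂P/∂n| = 1000 Pa / 395000 m = 2.53×10⁻³ Pa/m
Geostrophic balance (pressure-gradient force = Coriolis force):
V_g = (1/(fρ)) |∂P/∂n| = 2.53×10⁻³ / (1.25×10⁻⁴ × 0.966) = 21.0 m/s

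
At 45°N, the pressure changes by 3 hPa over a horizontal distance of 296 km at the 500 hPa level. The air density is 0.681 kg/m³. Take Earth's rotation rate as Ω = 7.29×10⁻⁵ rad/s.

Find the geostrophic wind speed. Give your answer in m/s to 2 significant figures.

Coriolis parameter at 45°N:
f = 2Ω sin φ = 2 × 7.29×10⁻⁵ × sin 45° = 1.03×10⁻⁴ s⁻¹
Pressure gradient: |∂P/∂n| = 300 Pa / 296000 m = 1.01×10⁻³ Pa/m
Geostrophic balance (pressure-gradient force = Coriolis force):
V_g = (1/(fρ)) |∂P/∂n| = 1.01×10⁻³ / (1.03×10⁻⁴ × 0.681) = 14.4 m/s

14 m/s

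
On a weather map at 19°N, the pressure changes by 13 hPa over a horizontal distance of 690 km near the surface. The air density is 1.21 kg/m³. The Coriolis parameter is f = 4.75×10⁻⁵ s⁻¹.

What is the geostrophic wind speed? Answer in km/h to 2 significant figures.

120 km/h

Pressure gradient: |∂P/∂n| = 1300 Pa / 690000 m = 1.88×10⁻³ Pa/m
Geostrophic balance (pressure-gradient force = Coriolis force):
V_g = (1/(fρ)) |∂P/∂n| = 1.88×10⁻³ / (4.75×10⁻⁵ × 1.21) = 32.8 m/s
Converting: 32.8 m/s × 3.6 = 120 km/h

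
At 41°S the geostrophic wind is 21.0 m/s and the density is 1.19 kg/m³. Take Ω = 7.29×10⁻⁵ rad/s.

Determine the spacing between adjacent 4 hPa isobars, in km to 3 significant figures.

Coriolis parameter at 41°S:
f = 2Ω sin φ = 2 × 7.29×10⁻⁵ × sin 41° = 9.57×10⁻⁵ s⁻¹
Geostrophic balance rearranged: |∂P/∂n| = f ρ V_g
|∂P/∂n| = 9.57×10⁻⁵ × 1.19 × 21.0 = 2.39×10⁻³ Pa/m
Isobar spacing: Δn = ΔP/|∂P/∂n| = 400 Pa / 2.39×10⁻³ Pa/m = 167338 m ≈ 167 km

167 km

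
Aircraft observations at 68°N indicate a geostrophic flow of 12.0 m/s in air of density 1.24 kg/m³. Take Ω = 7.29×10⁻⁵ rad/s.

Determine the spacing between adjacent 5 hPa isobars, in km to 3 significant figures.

249 km

Coriolis parameter at 68°N:
f = 2Ω sin φ = 2 × 7.29×10⁻⁵ × sin 68° = 1.35×10⁻⁴ s⁻¹
Geostrophic balance rearranged: |∂P/∂n| = f ρ V_g
|∂P/∂n| = 1.35×10⁻⁴ × 1.24 × 12.0 = 2.01×10⁻³ Pa/m
Isobar spacing: Δn = ΔP/|∂P/∂n| = 500 Pa / 2.01×10⁻³ Pa/m = 248567 m ≈ 249 km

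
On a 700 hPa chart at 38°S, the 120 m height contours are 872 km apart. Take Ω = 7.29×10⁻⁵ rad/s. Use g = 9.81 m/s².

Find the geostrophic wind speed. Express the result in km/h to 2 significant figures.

Coriolis parameter at 38°S:
f = 2Ω sin φ = 2 × 7.29×10⁻⁵ × sin 38° = 8.98×10⁻⁵ s⁻¹
Height gradient: |∂Z/∂n| = 120 m / 872000 m = 1.38×10⁻⁴
On a pressure surface, geostrophic balance gives V_g = (g/f)|∂Z/∂n|:
V_g = 9.81 × 1.38×10⁻⁴ / 8.98×10⁻⁵ = 15.0 m/s
Converting: 15.0 m/s × 3.6 = 54 km/h

54 km/h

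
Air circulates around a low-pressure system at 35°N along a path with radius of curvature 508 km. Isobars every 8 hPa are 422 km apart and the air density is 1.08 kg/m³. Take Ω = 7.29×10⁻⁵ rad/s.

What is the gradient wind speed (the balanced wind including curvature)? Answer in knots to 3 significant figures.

Coriolis parameter at 35°N:
f = 2Ω sin φ = 2 × 7.29×10⁻⁵ × sin 35° = 8.36×10⁻⁵ s⁻¹
Pressure gradient: |∂P/∂n| = 800 Pa / 422000 m = 1.90×10⁻³ Pa/m
Geostrophic speed: V_g = |∂P/∂n|/(fρ) = 1.90×10⁻³/(8.36×10⁻⁵ × 1.08) = 21.0 m/s
Around a low, centrifugal force acts outward with Coriolis, so pressure-gradient force balances both:
(1/ρ)|∂P/∂n| = fV + V²/R  →  V² + fR·V − fR·V_g = 0
With fR = 8.36×10⁻⁵ × 508×10³ m = 42.5 m/s:
V = [−fR + √((fR)² + 4 fR V_g)]/2 = [−42.5 + √(42.5² + 4×42.5×21)]/2 = 15.4 m/s
Subgeostrophic (V < V_g = 21 m/s), as expected around a low.
Converting: 15.4 m/s × 1.944 = 29.9 knots

29.9 knots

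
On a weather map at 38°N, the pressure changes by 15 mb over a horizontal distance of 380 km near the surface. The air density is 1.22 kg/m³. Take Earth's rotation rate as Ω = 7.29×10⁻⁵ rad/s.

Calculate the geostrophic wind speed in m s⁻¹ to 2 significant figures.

Coriolis parameter at 38°N:
f = 2Ω sin φ = 2 × 7.29×10⁻⁵ × sin 38° = 8.98×10⁻⁵ s⁻¹
Pressure gradient: |∂P/∂n| = 1500 Pa / 380000 m = 3.95×10⁻³ Pa/m
Geostrophic balance (pressure-gradient force = Coriolis force):
V_g = (1/(fρ)) |∂P/∂n| = 3.95×10⁻³ / (8.98×10⁻⁵ × 1.22) = 36.0 m/s

36 m s⁻¹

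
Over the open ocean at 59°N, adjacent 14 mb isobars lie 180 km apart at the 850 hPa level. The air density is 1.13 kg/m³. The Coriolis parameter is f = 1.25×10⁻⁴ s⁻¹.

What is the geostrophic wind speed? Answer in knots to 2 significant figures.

Pressure gradient: |∂P/∂n| = 1400 Pa / 180000 m = 7.78×10⁻³ Pa/m
Geostrophic balance (pressure-gradient force = Coriolis force):
V_g = (1/(fρ)) |∂P/∂n| = 7.78×10⁻³ / (1.25×10⁻⁴ × 1.13) = 55.1 m/s
Converting: 55.1 m/s × 1.944 = 110 knots

110 knots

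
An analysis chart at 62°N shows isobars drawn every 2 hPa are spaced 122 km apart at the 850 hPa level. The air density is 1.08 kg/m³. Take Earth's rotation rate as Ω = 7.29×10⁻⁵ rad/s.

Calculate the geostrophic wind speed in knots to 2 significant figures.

23 knots

Coriolis parameter at 62°N:
f = 2Ω sin φ = 2 × 7.29×10⁻⁵ × sin 62° = 1.29×10⁻⁴ s⁻¹
Pressure gradient: |∂P/∂n| = 200 Pa / 122000 m = 1.64×10⁻³ Pa/m
Geostrophic balance (pressure-gradient force = Coriolis force):
V_g = (1/(fρ)) |∂P/∂n| = 1.64×10⁻³ / (1.29×10⁻⁴ × 1.08) = 11.8 m/s
Converting: 11.8 m/s × 1.944 = 23 knots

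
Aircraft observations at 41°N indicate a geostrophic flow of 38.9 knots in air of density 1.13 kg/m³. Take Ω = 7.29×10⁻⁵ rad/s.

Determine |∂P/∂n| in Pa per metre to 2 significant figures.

2.2×10⁻³ Pa/m

Coriolis parameter at 41°N:
f = 2Ω sin φ = 2 × 7.29×10⁻⁵ × sin 41° = 9.57×10⁻⁵ s⁻¹
Wind speed in SI: 38.9 knots = 20.0 m/s
Geostrophic balance rearranged: |∂P/∂n| = f ρ V_g
|∂P/∂n| = 9.57×10⁻⁵ × 1.13 × 20.0 = 2.16×10⁻³ Pa/m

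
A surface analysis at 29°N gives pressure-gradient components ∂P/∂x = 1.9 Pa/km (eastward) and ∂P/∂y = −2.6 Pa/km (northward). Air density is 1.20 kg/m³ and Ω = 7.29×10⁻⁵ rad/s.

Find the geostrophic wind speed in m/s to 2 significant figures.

Coriolis parameter at 29°N:
f = 2Ω sin φ = 2 × 7.29×10⁻⁵ × sin 29° = 7.07×10⁻⁵ s⁻¹
Component geostrophic relations (x east, y north):
u_g = −(1/(fρ)) ∂P/∂y,  v_g = (1/(fρ)) ∂P/∂x
u_g = −(−2.6×10⁻³)/(7.07×10⁻⁵ × 1.20) = 30.7 m/s;  v_g = (1.9×10⁻³)/(7.07×10⁻⁵ × 1.20) = 22.4 m/s
|V_g| = √(u_g² + v_g²) = 38.0 m/s

38 m/s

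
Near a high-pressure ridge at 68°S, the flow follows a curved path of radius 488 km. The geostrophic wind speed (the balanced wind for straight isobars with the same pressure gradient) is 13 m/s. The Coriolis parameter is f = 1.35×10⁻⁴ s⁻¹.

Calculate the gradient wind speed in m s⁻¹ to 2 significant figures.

Around a high, pressure-gradient force acts outward with centrifugal, so Coriolis balances both:
fV = (1/ρ)|∂P/∂n| + V²/R  →  V² − fR·V + fR·V_g = 0
With fR = 1.35×10⁻⁴ × 488×10³ m = 65.9 m/s:
V = [fR − √((fR)² − 4 fR V_g)]/2 = [65.9 − √(65.9² − 4×65.9×13)]/2 = 17.8 m/s
Supergeostrophic (V > V_g = 13 m/s), as expected around a high.

18 m s⁻¹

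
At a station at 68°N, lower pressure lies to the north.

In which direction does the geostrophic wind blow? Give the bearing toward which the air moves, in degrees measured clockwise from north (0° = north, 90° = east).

The pressure-gradient force points toward the north (bearing 000°).
Geostrophic balance: in the Northern Hemisphere the Coriolis force deflects motion to the right, so the geostrophic wind blows 90° to the right of the pressure-gradient force (low pressure on the left).
Rotating 000° by 90° clockwise gives 090° — the wind blows toward the east.

090°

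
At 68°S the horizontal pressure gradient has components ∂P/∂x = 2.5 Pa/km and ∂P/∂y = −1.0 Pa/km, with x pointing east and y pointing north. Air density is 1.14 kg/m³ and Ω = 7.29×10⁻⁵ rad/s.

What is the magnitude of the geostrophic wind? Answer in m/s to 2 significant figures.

17 m/s

Coriolis parameter at 68°S:
f = 2Ω sin φ = 2 × 7.29×10⁻⁵ × sin 68° = 1.35×10⁻⁴ s⁻¹
In the Southern Hemisphere f is negative: f = −1.35×10⁻⁴ s⁻¹.
Component geostrophic relations (x east, y north):
u_g = −(1/(fρ)) ∂P/∂y,  v_g = (1/(fρ)) ∂P/∂x
u_g = −(−1.0×10⁻³)/(−1.35×10⁻⁴ × 1.14) = −6.49 m/s;  v_g = (2.5×10⁻³)/(−1.35×10⁻⁴ × 1.14) = −16.2 m/s
|V_g| = √(u_g² + v_g²) = 17.5 m/s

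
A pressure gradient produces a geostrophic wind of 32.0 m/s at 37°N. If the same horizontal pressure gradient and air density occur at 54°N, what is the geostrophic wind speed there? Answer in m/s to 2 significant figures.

24 m/s

With the same pressure gradient and density, V_g ∝ 1/f ∝ 1/sin φ.
V₂ = V₁ · sin φ₁ / sin φ₂ = 32.0 × sin 37° / sin 54°
V₂ = 32.0 × 0.6018/0.8090 = 24 m/s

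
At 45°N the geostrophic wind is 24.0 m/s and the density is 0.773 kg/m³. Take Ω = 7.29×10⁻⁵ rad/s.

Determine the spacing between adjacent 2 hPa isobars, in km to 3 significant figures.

105 km

Coriolis parameter at 45°N:
f = 2Ω sin φ = 2 × 7.29×10⁻⁵ × sin 45° = 1.03×10⁻⁴ s⁻¹
Geostrophic balance rearranged: |∂P/∂n| = f ρ V_g
|∂P/∂n| = 1.03×10⁻⁴ × 0.773 × 24.0 = 1.91×10⁻³ Pa/m
Isobar spacing: Δn = ΔP/|∂P/∂n| = 200 Pa / 1.91×10⁻³ Pa/m = 104568 m ≈ 105 km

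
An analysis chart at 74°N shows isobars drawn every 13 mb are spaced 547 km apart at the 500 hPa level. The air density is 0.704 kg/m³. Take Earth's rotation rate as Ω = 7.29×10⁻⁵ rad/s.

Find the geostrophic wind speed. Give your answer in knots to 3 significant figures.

Coriolis parameter at 74°N:
f = 2Ω sin φ = 2 × 7.29×10⁻⁵ × sin 74° = 1.40×10⁻⁴ s⁻¹
Pressure gradient: |∂P/∂n| = 1300 Pa / 547000 m = 2.38×10⁻³ Pa/m
Geostrophic balance (pressure-gradient force = Coriolis force):
V_g = (1/(fρ)) |∂P/∂n| = 2.38×10⁻³ / (1.40×10⁻⁴ × 0.704) = 24.1 m/s
Converting: 24.1 m/s × 1.944 = 46.8 knots

46.8 knots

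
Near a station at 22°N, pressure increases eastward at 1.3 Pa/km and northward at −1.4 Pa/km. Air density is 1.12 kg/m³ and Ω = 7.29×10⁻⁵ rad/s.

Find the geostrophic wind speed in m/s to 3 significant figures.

31.2 m/s

Coriolis parameter at 22°N:
f = 2Ω sin φ = 2 × 7.29×10⁻⁵ × sin 22° = 5.46×10⁻⁵ s⁻¹
Component geostrophic relations (x east, y north):
u_g = −(1/(fρ)) ∂P/∂y,  v_g = (1/(fρ)) ∂P/∂x
u_g = −(−1.4×10⁻³)/(5.46×10⁻⁵ × 1.12) = 22.9 m/s;  v_g = (1.3×10⁻³)/(5.46×10⁻⁵ × 1.12) = 21.3 m/s
|V_g| = √(u_g² + v_g²) = 31.2 m/s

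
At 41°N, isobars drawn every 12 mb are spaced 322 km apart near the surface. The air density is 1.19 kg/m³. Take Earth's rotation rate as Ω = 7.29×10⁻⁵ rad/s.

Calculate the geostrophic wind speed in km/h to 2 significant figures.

Coriolis parameter at 41°N:
f = 2Ω sin φ = 2 × 7.29×10⁻⁵ × sin 41° = 9.57×10⁻⁵ s⁻¹
Pressure gradient: |∂P/∂n| = 1200 Pa / 322000 m = 3.73×10⁻³ Pa/m
Geostrophic balance (pressure-gradient force = Coriolis force):
V_g = (1/(fρ)) |∂P/∂n| = 3.73×10⁻³ / (9.57×10⁻⁵ × 1.19) = 32.7 m/s
Converting: 32.7 m/s × 3.6 = 120 km/h

120 km/h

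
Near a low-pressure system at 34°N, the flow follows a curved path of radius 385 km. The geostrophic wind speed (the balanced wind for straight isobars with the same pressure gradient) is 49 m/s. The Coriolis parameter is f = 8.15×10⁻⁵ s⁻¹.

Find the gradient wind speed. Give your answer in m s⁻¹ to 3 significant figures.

26.5 m s⁻¹

Around a low, centrifugal force acts outward with Coriolis, so pressure-gradient force balances both:
(1/ρ)|∂P/∂n| = fV + V²/R  →  V² + fR·V − fR·V_g = 0
With fR = 8.15×10⁻⁵ × 385×10³ m = 31.4 m/s:
V = [−fR + √((fR)² + 4 fR V_g)]/2 = [−31.4 + √(31.4² + 4×31.4×49)]/2 = 26.5 m/s
Subgeostrophic (V < V_g = 49 m/s), as expected around a low.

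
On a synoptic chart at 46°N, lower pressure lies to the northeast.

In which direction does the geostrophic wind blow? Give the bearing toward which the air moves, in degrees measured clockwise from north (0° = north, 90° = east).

The pressure-gradient force points toward the northeast (bearing 045°).
Geostrophic balance: in the Northern Hemisphere the Coriolis force deflects motion to the right, so the geostrophic wind blows 90° to the right of the pressure-gradient force (low pressure on the left).
Rotating 045° by 90° clockwise gives 135° — the wind blows toward the southeast.

135°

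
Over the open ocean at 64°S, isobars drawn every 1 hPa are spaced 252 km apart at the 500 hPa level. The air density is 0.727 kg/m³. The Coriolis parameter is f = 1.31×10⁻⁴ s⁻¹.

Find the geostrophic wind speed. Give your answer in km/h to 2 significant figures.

15 km/h

Pressure gradient: |∂P/∂n| = 100 Pa / 252000 m = 3.97×10⁻⁴ Pa/m
Geostrophic balance (pressure-gradient force = Coriolis force):
V_g = (1/(fρ)) |∂P/∂n| = 3.97×10⁻⁴ / (1.31×10⁻⁴ × 0.727) = 4.17 m/s
Converting: 4.17 m/s × 3.6 = 15 km/h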